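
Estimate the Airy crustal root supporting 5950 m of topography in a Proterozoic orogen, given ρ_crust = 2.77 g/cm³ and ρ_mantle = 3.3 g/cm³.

Equating mass per unit area of the two columns: the weight of the topography is balanced by the buoyancy of the root, ρ_c h = (ρ_m − ρ_c) r.
r = h · ρ_c / (ρ_m − ρ_c) = 5950 m × 2.77 / (3.3 − 2.77) = 31100 m.

31100 m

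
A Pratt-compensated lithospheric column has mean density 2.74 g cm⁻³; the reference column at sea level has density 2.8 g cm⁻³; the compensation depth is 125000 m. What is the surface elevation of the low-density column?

2740 m

ρ_ref D = ρ (D + h) → h = D (ρ_ref − ρ)/ρ.
h = 125000 m × (2.8 − 2.74)/2.74 = 2740 m.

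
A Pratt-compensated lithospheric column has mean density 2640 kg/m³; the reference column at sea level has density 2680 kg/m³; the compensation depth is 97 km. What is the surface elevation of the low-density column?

ρ_ref D = ρ (D + h) → h = D (ρ_ref − ρ)/ρ.
h = 97 km × (2680 − 2640)/2640 = 1.47 km.

1.47 km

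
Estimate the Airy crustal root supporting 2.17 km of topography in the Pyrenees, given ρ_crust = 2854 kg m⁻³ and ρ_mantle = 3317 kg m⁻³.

Equating mass per unit area of the two columns: the weight of the topography is balanced by the buoyancy of the root, ρ_c h = (ρ_m − ρ_c) r.
r = h · ρ_c / (ρ_m − ρ_c) = 2.17 km × 2854 / (3317 − 2854) = 13.4 km.

13.4 km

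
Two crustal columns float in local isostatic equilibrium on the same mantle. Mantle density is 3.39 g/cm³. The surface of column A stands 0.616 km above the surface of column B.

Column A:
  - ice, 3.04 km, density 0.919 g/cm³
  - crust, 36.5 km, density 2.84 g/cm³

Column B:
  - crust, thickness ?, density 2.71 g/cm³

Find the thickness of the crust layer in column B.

37.5 km

Take the compensation level at the base of the deeper column (depth z_c below the surface of column A) and equate Σ ρ_i t_i down to z_c; mantle fills any gap and the z_c terms cancel.
Column A: 3.04×0.919 + 36.5×2.84 + (z_c − 39.54)×3.39
Column B: 0.616×0 + x×2.71 + (z_c − 0.616 − 0 − x)×3.39
The z_c×3.39 term appears on both sides and cancels. Collect the known terms of each column as K = Σ(ρt)_known − 3.39 × (depth of known layers): K_A = 106.45376 − 3.39×39.54 = −27.58684; K_B = 0 − 3.39×(0.616 + 0) = −2.08824.
Balance: K_A = K_B − x×(3.39 − 2.71), so x = (K_B − K_A)/(3.39 − 2.71) = 25.4986/0.68 = 37.5 km.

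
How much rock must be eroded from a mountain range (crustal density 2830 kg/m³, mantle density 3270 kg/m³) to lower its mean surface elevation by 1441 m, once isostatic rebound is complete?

Net drop Δ = e − u = e − e ρ_c/ρ_m = e (ρ_m − ρ_c)/ρ_m.
e = Δ ρ_m/(ρ_m − ρ_c) = 1441 m × 3270/440 = 10700 m.

10700 m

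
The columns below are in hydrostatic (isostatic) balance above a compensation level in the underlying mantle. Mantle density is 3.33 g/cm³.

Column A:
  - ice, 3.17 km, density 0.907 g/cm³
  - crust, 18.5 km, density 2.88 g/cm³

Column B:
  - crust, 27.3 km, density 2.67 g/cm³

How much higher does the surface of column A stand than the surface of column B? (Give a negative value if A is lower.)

For any compensation level in the mantle, the mantle terms cancel and isostasy reduces to e = (Σt_A − Σt_B) − (Σ(ρt)_A − Σ(ρt)_B) / ρ_m.
Σt_A = 21.67 km; Σt_B = 27.3 km; Σ(ρt)_A = 56.15519; Σ(ρt)_B = 72.891 (in km·g/cm³).
e = (21.67 − 27.3) − (56.15519 − 72.891) / 3.33 = −0.604 km.

−0.604 km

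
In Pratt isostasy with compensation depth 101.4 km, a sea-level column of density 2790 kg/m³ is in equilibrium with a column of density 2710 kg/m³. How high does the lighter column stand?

2.99 km

ρ_ref D = ρ (D + h) → h = D (ρ_ref − ρ)/ρ.
h = 101.4 km × (2790 − 2710)/2710 = 2.99 km.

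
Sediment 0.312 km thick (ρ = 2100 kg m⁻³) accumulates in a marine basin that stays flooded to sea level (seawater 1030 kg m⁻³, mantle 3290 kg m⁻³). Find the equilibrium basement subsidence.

0.148 km

Submarine loading: the sediment displaces seawater, and the subsidence is in turn flooded, so s (ρ_m − ρ_w) = t (ρ_sed − ρ_w).
s = 0.312 km × (2100 − 1030) / (3290 − 1030) = 0.148 km.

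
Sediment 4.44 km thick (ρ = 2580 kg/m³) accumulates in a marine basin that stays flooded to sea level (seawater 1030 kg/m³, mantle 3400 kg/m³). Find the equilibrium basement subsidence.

2.9 km

Submarine loading: the sediment displaces seawater, and the subsidence is in turn flooded, so s (ρ_m − ρ_w) = t (ρ_sed − ρ_w).
s = 4.44 km × (2580 − 1030) / (3400 − 1030) = 2.9 km.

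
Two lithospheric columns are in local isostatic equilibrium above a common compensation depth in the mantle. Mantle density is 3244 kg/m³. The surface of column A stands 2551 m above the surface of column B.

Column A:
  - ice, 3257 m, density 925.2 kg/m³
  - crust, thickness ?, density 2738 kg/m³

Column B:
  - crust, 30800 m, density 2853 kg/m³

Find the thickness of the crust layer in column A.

Take the compensation level at the base of the deeper column (depth z_c below the surface of column A) and equate Σ ρ_i t_i down to z_c; mantle fills any gap and the z_c terms cancel.
Column A: 3257×925.2 + x×2738 + (z_c − 3257 − x)×3244
Column B: 2551×0 + 30800×2853 + (z_c − 2551 − 30800)×3244
The z_c×3244 term appears on both sides and cancels. Collect the known terms of each column as K = Σ(ρt)_known − 3244 × (depth of known layers): K_A = 3013376.4 − 3244×3257 = −7552331.6; K_B = 87872400 − 3244×(2551 + 30800) = −20318244.
Balance: K_A − x×(3244 − 2738) = K_B, so x = (K_A − K_B)/(3244 − 2738) = 12765900/506 = 25200 m.

25200 m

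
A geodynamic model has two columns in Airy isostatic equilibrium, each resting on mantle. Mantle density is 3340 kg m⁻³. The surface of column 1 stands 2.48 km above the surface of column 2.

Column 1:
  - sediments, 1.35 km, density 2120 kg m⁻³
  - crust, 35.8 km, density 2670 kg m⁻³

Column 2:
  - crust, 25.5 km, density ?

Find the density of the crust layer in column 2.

2660 kg m⁻³

Take the compensation level at the base of the deeper column (depth z_c below the surface of column 1) and equate Σ ρ_i t_i down to z_c; mantle fills any gap and the z_c terms cancel.
Column 1: 1.35×2120 + 35.8×2670 + (z_c − 37.15)×3340
Column 2: 2.48×0 + 25.5×ρ + (z_c − 2.48 − 25.5)×3340
The z_c×3340 term appears on both sides and cancels. Collect the known terms of each column as K = Σ(ρt)_known − 3340 × (depth of known layers): K_1 = 98448 − 3340×37.15 = −25633; K_2 = 0 − 3340×(2.48 + 25.5) = −93453.2.
Balance: K_1 = K_2 + 25.5×ρ, so ρ = (K_1 − K_2)/25.5 = 67820.2/25.5 = 2660 kg m⁻³.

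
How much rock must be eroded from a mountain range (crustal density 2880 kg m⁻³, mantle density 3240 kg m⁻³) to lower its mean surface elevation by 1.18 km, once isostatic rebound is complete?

10.6 km

Net drop Δ = e − u = e − e ρ_c/ρ_m = e (ρ_m − ρ_c)/ρ_m.
e = Δ ρ_m/(ρ_m − ρ_c) = 1.18 km × 3240/360 = 10.6 km.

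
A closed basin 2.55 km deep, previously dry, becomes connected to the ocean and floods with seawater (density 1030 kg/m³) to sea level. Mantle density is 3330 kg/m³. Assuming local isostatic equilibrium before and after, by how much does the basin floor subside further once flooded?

1.14 km

After flooding the water column is d + s deep. Its weight must equal the weight of mantle displaced by the extra subsidence s: (d + s) ρ_w = s ρ_m.
s = d ρ_w / (ρ_m − ρ_w) = 2.55 km × 1030/(3330 − 1030) = 1.14 km.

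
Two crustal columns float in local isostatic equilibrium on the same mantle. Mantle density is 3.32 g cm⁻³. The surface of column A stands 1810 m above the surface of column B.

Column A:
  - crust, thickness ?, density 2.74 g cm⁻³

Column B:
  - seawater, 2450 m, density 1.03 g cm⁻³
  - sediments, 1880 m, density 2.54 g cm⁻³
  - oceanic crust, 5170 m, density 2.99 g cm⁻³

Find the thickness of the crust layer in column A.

25500 m

Take the compensation level at the base of the deeper column (depth z_c below the surface of column A) and equate Σ ρ_i t_i down to z_c; mantle fills any gap and the z_c terms cancel.
Column A: x×2.74 + (z_c − 0 − x)×3.32
Column B: 1810×0 + 2450×1.03 + 1880×2.54 + 5170×2.99 + (z_c − 1810 − 9500)×3.32
The z_c×3.32 term appears on both sides and cancels. Collect the known terms of each column as K = Σ(ρt)_known − 3.32 × (depth of known layers): K_A = 0 − 3.32×0 = 0; K_B = 22757 − 3.32×(1810 + 9500) = −14792.2.
Balance: K_A − x×(3.32 − 2.74) = K_B, so x = (K_A − K_B)/(3.32 − 2.74) = 14792.2/0.58 = 25500 m.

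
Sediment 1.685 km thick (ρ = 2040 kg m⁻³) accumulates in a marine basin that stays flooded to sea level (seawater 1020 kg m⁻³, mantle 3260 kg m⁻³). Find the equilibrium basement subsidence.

0.767 km

Submarine loading: the sediment displaces seawater, and the subsidence is in turn flooded, so s (ρ_m − ρ_w) = t (ρ_sed − ρ_w).
s = 1.685 km × (2040 − 1020) / (3260 − 1020) = 0.767 km.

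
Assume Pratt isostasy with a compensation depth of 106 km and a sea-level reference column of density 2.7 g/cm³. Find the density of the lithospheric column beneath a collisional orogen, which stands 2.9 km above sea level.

Pratt balance: ρ_ref D = ρ (D + h).
ρ = ρ_ref D/(D + h) = 2.7 × 106 km/(106 km + 2.9 km) = 2.63 g/cm³.

2.63 g/cm³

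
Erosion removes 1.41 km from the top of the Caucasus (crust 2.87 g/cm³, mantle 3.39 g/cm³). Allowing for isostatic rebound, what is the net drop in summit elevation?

0.216 km

Rebound u = e ρ_c/ρ_m = 1.41 km × 2.87/3.39 = 1.194 km.
Net surface drop = e − u = 1.41 km − 1.194 km = e (ρ_m − ρ_c)/ρ_m = 0.216 km.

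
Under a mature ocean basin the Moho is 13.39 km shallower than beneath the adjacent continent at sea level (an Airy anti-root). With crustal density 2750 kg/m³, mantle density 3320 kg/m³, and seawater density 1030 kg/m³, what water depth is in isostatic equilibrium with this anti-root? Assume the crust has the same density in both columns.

4.44 km

Replacing a thickness d of crust by seawater at the top must be balanced by replacing crust with mantle at the base: d (ρ_c − ρ_w) = a (ρ_m − ρ_c).
d = a (ρ_m − ρ_c)/(ρ_c − ρ_w) = 13.39 km × 570/1720 = 4.44 km.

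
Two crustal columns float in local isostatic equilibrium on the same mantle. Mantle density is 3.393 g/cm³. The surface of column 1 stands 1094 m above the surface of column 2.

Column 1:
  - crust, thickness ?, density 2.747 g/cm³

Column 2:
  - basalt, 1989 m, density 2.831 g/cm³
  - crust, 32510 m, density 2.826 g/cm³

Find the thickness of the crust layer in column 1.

36000 m

Take the compensation level at the base of the deeper column (depth z_c below the surface of column 1) and equate Σ ρ_i t_i down to z_c; mantle fills any gap and the z_c terms cancel.
Column 1: x×2.747 + (z_c − 0 − x)×3.393
Column 2: 1094×0 + 1989×2.831 + 32510×2.826 + (z_c − 1094 − 34499)×3.393
The z_c×3.393 term appears on both sides and cancels. Collect the known terms of each column as K = Σ(ρt)_known − 3.393 × (depth of known layers): K_1 = 0 − 3.393×0 = 0; K_2 = 97504.119 − 3.393×(1094 + 34499) = −23262.93.
Balance: K_1 − x×(3.393 − 2.747) = K_2, so x = (K_1 − K_2)/(3.393 − 2.747) = 23262.9/0.646 = 36000 m.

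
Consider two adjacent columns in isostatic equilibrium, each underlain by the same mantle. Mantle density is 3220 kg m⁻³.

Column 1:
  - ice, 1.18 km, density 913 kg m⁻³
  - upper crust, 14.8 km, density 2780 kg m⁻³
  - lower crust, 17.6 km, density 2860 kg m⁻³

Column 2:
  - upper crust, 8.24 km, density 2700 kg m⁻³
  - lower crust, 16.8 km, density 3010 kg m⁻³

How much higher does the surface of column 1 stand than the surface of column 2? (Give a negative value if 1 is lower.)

For any compensation level in the mantle, the mantle terms cancel and isostasy reduces to e = (Σt_1 − Σt_2) − (Σ(ρt)_1 − Σ(ρt)_2) / ρ_m.
Σt_1 = 33.58 km; Σt_2 = 25.04 km; Σ(ρt)_1 = 92557.34; Σ(ρt)_2 = 72816 (in km·kg m⁻³).
e = (33.58 − 25.04) − (92557.34 − 72816) / 3220 = 2.41 km.

2.41 km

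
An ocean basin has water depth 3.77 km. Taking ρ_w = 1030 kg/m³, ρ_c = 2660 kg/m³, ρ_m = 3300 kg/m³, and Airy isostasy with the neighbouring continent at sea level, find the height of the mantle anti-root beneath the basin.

For local isostatic compensation: replacing crust with seawater at the top is compensated by replacing crust with mantle at the base: d (ρ_c − ρ_w) = a (ρ_m − ρ_c).
a = d (ρ_c − ρ_w)/(ρ_m − ρ_c) = 3.77 km × 1630/640 = 9.6 km.

9.6 km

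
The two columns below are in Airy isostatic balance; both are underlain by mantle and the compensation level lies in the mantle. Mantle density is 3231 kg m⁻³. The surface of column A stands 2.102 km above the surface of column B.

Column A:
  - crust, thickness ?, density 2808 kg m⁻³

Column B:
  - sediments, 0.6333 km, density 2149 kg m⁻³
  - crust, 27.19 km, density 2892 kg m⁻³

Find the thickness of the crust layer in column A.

39.5 km

Take the compensation level at the base of the deeper column (depth z_c below the surface of column A) and equate Σ ρ_i t_i down to z_c; mantle fills any gap and the z_c terms cancel.
Column A: x×2808 + (z_c − 0 − x)×3231
Column B: 2.102×0 + 0.6333×2149 + 27.19×2892 + (z_c − 2.102 − 27.8233)×3231
The z_c×3231 term appears on both sides and cancels. Collect the known terms of each column as K = Σ(ρt)_known − 3231 × (depth of known layers): K_A = 0 − 3231×0 = 0; K_B = 79994.4417 − 3231×(2.102 + 27.8233) = −16694.2026.
Balance: K_A − x×(3231 − 2808) = K_B, so x = (K_A − K_B)/(3231 − 2808) = 16694.2/423 = 39.5 km.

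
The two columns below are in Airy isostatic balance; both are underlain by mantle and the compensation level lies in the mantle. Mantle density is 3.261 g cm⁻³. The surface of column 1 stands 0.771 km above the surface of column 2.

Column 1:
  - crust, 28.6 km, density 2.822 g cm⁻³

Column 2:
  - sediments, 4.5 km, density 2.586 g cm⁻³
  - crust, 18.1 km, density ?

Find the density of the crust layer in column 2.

2.87 g cm⁻³

Take the compensation level at the base of the deeper column (depth z_c below the surface of column 1) and equate Σ ρ_i t_i down to z_c; mantle fills any gap and the z_c terms cancel.
Column 1: 28.6×2.822 + (z_c − 28.6)×3.261
Column 2: 0.771×0 + 4.5×2.586 + 18.1×ρ + (z_c − 0.771 − 22.6)×3.261
The z_c×3.261 term appears on both sides and cancels. Collect the known terms of each column as K = Σ(ρt)_known − 3.261 × (depth of known layers): K_1 = 80.7092 − 3.261×28.6 = −12.5554; K_2 = 11.637 − 3.261×(0.771 + 22.6) = −64.575831.
Balance: K_1 = K_2 + 18.1×ρ, so ρ = (K_1 − K_2)/18.1 = 52.0204/18.1 = 2.87 g cm⁻³.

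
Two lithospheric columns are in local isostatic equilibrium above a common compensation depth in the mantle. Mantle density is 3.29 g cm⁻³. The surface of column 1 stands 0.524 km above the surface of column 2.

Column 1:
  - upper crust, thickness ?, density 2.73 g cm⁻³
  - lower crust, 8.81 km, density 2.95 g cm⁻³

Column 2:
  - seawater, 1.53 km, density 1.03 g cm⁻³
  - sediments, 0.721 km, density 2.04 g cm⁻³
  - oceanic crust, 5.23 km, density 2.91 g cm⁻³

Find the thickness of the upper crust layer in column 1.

9.06 km

Take the compensation level at the base of the deeper column (depth z_c below the surface of column 1) and equate Σ ρ_i t_i down to z_c; mantle fills any gap and the z_c terms cancel.
Column 1: x×2.73 + 8.81×2.95 + (z_c − 8.81 − x)×3.29
Column 2: 0.524×0 + 1.53×1.03 + 0.721×2.04 + 5.23×2.91 + (z_c − 0.524 − 7.481)×3.29
The z_c×3.29 term appears on both sides and cancels. Collect the known terms of each column as K = Σ(ρt)_known − 3.29 × (depth of known layers): K_1 = 25.9895 − 3.29×8.81 = −2.9954; K_2 = 18.26604 − 3.29×(0.524 + 7.481) = −8.07041.
Balance: K_1 − x×(3.29 − 2.73) = K_2, so x = (K_1 − K_2)/(3.29 − 2.73) = 5.07501/0.56 = 9.06 km.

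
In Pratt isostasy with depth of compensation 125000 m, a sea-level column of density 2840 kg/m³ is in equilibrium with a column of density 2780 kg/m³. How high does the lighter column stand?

ρ_ref D = ρ (D + h) → h = D (ρ_ref − ρ)/ρ.
h = 125000 m × (2840 − 2780)/2780 = 2700 m.

2700 m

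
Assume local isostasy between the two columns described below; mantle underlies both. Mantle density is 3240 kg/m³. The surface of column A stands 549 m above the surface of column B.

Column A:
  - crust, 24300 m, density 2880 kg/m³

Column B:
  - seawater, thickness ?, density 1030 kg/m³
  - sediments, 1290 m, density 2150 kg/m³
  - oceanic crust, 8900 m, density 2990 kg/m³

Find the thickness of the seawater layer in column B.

Take the compensation level at the base of the deeper column (depth z_c below the surface of column A) and equate Σ ρ_i t_i down to z_c; mantle fills any gap and the z_c terms cancel.
Column A: 24300×2880 + (z_c − 24300)×3240
Column B: 549×0 + x×1030 + 1290×2150 + 8900×2990 + (z_c − 549 − 10190 − x)×3240
The z_c×3240 term appears on both sides and cancels. Collect the known terms of each column as K = Σ(ρt)_known − 3240 × (depth of known layers): K_A = 69984000 − 3240×24300 = −8748000; K_B = 29384500 − 3240×(549 + 10190) = −5409860.
Balance: K_A = K_B − x×(3240 − 1030), so x = (K_B − K_A)/(3240 − 1030) = 3338140/2210 = 1510 m.

1510 m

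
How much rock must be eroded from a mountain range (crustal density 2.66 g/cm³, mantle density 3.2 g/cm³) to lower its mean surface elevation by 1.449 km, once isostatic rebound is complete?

8.59 km

Net drop Δ = e − u = e − e ρ_c/ρ_m = e (ρ_m − ρ_c)/ρ_m.
e = Δ ρ_m/(ρ_m − ρ_c) = 1.449 km × 3.2/0.54 = 8.59 km.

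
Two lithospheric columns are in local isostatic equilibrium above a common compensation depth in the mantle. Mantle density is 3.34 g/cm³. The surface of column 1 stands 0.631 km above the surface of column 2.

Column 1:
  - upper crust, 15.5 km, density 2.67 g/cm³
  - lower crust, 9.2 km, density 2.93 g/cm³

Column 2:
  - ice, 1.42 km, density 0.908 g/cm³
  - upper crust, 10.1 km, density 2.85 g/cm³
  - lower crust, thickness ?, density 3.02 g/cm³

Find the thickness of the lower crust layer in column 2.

Take the compensation level at the base of the deeper column (depth z_c below the surface of column 1) and equate Σ ρ_i t_i down to z_c; mantle fills any gap and the z_c terms cancel.
Column 1: 15.5×2.67 + 9.2×2.93 + (z_c − 24.7)×3.34
Column 2: 0.631×0 + 1.42×0.908 + 10.1×2.85 + x×3.02 + (z_c − 0.631 − 11.52 − x)×3.34
The z_c×3.34 term appears on both sides and cancels. Collect the known terms of each column as K = Σ(ρt)_known − 3.34 × (depth of known layers): K_1 = 68.341 − 3.34×24.7 = −14.157; K_2 = 30.07436 − 3.34×(0.631 + 11.52) = −10.50998.
Balance: K_1 = K_2 − x×(3.34 − 3.02), so x = (K_2 − K_1)/(3.34 − 3.02) = 3.64702/0.32 = 11.4 km.

11.4 km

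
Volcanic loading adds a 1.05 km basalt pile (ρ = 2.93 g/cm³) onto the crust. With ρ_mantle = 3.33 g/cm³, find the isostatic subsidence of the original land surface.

0.924 km

Subaerial loading: s = t ρ_load / ρ_m.
s = 1.05 km × 2.93/3.33 = 0.924 km.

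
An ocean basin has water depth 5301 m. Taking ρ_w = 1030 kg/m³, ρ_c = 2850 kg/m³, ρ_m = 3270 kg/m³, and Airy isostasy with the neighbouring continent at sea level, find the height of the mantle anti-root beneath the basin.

Equating mass per unit area of the two columns: replacing crust with seawater at the top is compensated by replacing crust with mantle at the base: d (ρ_c − ρ_w) = a (ρ_m − ρ_c).
a = d (ρ_c − ρ_w)/(ρ_m − ρ_c) = 5301 m × 1820/420 = 23000 m.

23000 m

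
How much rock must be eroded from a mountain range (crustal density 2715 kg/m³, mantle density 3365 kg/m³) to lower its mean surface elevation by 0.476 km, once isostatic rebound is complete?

2.46 km

Net drop Δ = e − u = e − e ρ_c/ρ_m = e (ρ_m − ρ_c)/ρ_m.
e = Δ ρ_m/(ρ_m − ρ_c) = 0.476 km × 3365/650 = 2.46 km.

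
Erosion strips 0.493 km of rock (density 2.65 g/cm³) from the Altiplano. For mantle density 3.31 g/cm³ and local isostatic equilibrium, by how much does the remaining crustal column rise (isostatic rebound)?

Unloading: uplift u = e ρ_c/ρ_m = 0.493 km × 2.65/3.31 = 0.395 km.

0.395 km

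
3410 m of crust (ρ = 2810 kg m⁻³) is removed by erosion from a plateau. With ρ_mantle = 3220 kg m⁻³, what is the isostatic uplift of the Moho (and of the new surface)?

Unloading: uplift u = e ρ_c/ρ_m = 3410 m × 2810/3220 = 2980 m.

2980 m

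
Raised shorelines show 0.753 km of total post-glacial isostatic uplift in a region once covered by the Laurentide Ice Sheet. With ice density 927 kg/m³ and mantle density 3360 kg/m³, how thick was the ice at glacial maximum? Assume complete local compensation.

2.73 km

u = t ρ_ice/ρ_m → t = u ρ_m/ρ_ice = 0.753 km × 3360/927 = 2.73 km.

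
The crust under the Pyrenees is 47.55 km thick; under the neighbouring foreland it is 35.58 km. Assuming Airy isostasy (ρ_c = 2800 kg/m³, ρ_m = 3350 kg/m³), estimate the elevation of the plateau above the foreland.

Excess crust Δ = 47.55 km − 35.58 km = 11.97 km, split between elevation h and root r with h + r = Δ.
Airy balance ρ_c h = (ρ_m − ρ_c) r gives r = h ρ_c/(ρ_m − ρ_c), so h (1 + ρ_c/(ρ_m − ρ_c)) = Δ, i.e. h = Δ (ρ_m − ρ_c)/ρ_m.
h = 11.97 km × 550/3350 = 1.97 km.

1.97 km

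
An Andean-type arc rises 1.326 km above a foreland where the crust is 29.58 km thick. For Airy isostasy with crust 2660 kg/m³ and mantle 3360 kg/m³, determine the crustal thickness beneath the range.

35.9 km

Root depth r = h ρ_c / (ρ_m − ρ_c) = 1.326 km × 2660 / 700 = 5.039 km.
Total thickness = T + h + r = 29.58 km + 1.326 km + 5.039 km = 35.9 km.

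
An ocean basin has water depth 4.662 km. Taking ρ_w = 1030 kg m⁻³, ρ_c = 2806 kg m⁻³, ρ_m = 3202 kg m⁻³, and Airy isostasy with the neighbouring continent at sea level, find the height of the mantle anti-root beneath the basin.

By Archimedes' principle applied to the lithosphere: replacing crust with seawater at the top is compensated by replacing crust with mantle at the base: d (ρ_c − ρ_w) = a (ρ_m − ρ_c).
a = d (ρ_c − ρ_w)/(ρ_m − ρ_c) = 4.662 km × 1776/396 = 20.9 km.

20.9 km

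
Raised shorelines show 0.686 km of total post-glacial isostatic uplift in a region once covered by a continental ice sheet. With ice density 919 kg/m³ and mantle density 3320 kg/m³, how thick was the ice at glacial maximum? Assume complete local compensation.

2.48 km

u = t ρ_ice/ρ_m → t = u ρ_m/ρ_ice = 0.686 km × 3320/919 = 2.48 km.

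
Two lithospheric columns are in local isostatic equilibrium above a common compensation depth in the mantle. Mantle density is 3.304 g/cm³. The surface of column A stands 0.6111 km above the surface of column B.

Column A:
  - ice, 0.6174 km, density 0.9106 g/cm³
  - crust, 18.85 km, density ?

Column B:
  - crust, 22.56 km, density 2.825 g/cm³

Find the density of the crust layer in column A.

Take the compensation level at the base of the deeper column (depth z_c below the surface of column A) and equate Σ ρ_i t_i down to z_c; mantle fills any gap and the z_c terms cancel.
Column A: 0.6174×0.9106 + 18.85×ρ + (z_c − 19.4674)×3.304
Column B: 0.6111×0 + 22.56×2.825 + (z_c − 0.6111 − 22.56)×3.304
The z_c×3.304 term appears on both sides and cancels. Collect the known terms of each column as K = Σ(ρt)_known − 3.304 × (depth of known layers): K_A = 0.56220444 − 3.304×19.4674 = −63.7580852; K_B = 63.732 − 3.304×(0.6111 + 22.56) = −12.8253144.
Balance: K_A + 18.85×ρ = K_B, so ρ = (K_B − K_A)/18.85 = 50.9328/18.85 = 2.7 g/cm³.

2.7 g/cm³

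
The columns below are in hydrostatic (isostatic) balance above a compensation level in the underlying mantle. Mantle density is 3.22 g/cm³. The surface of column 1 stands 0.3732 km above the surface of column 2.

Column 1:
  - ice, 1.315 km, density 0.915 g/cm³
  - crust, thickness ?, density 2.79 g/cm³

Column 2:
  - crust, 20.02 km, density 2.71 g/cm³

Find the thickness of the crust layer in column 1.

Take the compensation level at the base of the deeper column (depth z_c below the surface of column 1) and equate Σ ρ_i t_i down to z_c; mantle fills any gap and the z_c terms cancel.
Column 1: 1.315×0.915 + x×2.79 + (z_c − 1.315 − x)×3.22
Column 2: 0.3732×0 + 20.02×2.71 + (z_c − 0.3732 − 20.02)×3.22
The z_c×3.22 term appears on both sides and cancels. Collect the known terms of each column as K = Σ(ρt)_known − 3.22 × (depth of known layers): K_1 = 1.203225 − 3.22×1.315 = −3.031075; K_2 = 54.2542 − 3.22×(0.3732 + 20.02) = −11.411904.
Balance: K_1 − x×(3.22 − 2.79) = K_2, so x = (K_1 − K_2)/(3.22 − 2.79) = 8.38083/0.43 = 19.5 km.

19.5 km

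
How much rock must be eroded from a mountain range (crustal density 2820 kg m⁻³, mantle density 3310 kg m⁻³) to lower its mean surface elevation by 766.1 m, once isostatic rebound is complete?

5180 m

Net drop Δ = e − u = e − e ρ_c/ρ_m = e (ρ_m − ρ_c)/ρ_m.
e = Δ ρ_m/(ρ_m − ρ_c) = 766.1 m × 3310/490 = 5180 m.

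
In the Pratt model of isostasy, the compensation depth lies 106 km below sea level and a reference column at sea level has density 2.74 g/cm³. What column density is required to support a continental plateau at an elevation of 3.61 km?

2.65 g/cm³

Pratt balance: ρ_ref D = ρ (D + h).
ρ = ρ_ref D/(D + h) = 2.74 × 106 km/(106 km + 3.61 km) = 2.65 g/cm³.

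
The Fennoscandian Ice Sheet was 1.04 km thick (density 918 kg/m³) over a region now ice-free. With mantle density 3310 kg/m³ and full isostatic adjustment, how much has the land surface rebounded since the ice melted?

0.288 km

Removing the load lets mantle flow back in; uplift u satisfies ρ_ice t = ρ_m u.
u = t ρ_ice/ρ_m = 1.04 km × 918/3310 = 0.288 km.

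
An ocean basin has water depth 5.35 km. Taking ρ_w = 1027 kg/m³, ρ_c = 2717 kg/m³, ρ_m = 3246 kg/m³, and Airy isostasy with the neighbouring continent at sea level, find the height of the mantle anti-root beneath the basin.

For local isostatic compensation: replacing crust with seawater at the top is compensated by replacing crust with mantle at the base: d (ρ_c − ρ_w) = a (ρ_m − ρ_c).
a = d (ρ_c − ρ_w)/(ρ_m − ρ_c) = 5.35 km × 1690/529 = 17.1 km.

17.1 km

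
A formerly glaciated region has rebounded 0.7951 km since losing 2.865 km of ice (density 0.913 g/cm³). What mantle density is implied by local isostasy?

3.29 g/cm³

ρ_m = ρ_ice t / u = 0.913 × 2.865 km/0.7951 km = 3.29 g/cm³.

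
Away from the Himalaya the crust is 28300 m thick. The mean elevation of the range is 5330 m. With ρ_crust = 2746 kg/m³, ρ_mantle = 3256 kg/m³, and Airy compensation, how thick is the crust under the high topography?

62300 m

Root depth r = h ρ_c / (ρ_m − ρ_c) = 5330 m × 2746 / 510 = 28700 m.
Total thickness = T + h + r = 28300 m + 5330 m + 28700 m = 62300 m.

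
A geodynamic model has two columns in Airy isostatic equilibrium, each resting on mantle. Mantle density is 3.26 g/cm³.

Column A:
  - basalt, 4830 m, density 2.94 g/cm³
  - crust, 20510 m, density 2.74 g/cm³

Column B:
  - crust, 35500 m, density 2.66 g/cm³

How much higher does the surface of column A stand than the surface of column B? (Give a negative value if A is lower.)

−2790 m

For any compensation level in the mantle, the mantle terms cancel and isostasy reduces to e = (Σt_A − Σt_B) − (Σ(ρt)_A − Σ(ρt)_B) / ρ_m.
Σt_A = 25340 m; Σt_B = 35500 m; Σ(ρt)_A = 70397.6; Σ(ρt)_B = 94430 (in m·g/cm³).
e = (25340 − 35500) − (70397.6 − 94430) / 3.26 = −2790 m.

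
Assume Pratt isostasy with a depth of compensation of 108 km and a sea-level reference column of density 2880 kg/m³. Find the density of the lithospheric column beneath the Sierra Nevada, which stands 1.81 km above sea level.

Pratt balance: ρ_ref D = ρ (D + h).
ρ = ρ_ref D/(D + h) = 2880 × 108 km/(108 km + 1.81 km) = 2830 kg/m³.

2830 kg/m³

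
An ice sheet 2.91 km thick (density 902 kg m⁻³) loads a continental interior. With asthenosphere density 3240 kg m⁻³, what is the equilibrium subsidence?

0.81 km

In Airy isostatic equilibrium: the ice load ρ_ice t is balanced by mantle displaced below, ρ_m s.
s = t ρ_ice / ρ_m = 2.91 km × 902/3240 = 0.81 km.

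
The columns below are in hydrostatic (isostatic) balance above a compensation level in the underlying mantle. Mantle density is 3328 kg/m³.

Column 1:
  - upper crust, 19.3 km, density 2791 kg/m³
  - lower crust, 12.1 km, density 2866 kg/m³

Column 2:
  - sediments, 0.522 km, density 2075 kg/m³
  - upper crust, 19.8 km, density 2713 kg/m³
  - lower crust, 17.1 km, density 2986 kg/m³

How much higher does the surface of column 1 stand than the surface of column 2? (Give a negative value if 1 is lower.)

−0.819 km

For any compensation level in the mantle, the mantle terms cancel and isostasy reduces to e = (Σt_1 − Σt_2) − (Σ(ρt)_1 − Σ(ρt)_2) / ρ_m.
Σt_1 = 31.4 km; Σt_2 = 37.422 km; Σ(ρt)_1 = 88544.9; Σ(ρt)_2 = 105861.15 (in km·kg/m³).
e = (31.4 − 37.422) − (88544.9 − 105861.15) / 3328 = −0.819 km.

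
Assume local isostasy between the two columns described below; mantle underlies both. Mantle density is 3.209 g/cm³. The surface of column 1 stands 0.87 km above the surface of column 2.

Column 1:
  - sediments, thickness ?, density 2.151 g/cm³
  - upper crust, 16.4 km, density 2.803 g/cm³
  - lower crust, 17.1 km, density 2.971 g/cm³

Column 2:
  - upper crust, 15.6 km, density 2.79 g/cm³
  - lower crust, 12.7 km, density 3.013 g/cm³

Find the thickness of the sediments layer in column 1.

Take the compensation level at the base of the deeper column (depth z_c below the surface of column 1) and equate Σ ρ_i t_i down to z_c; mantle fills any gap and the z_c terms cancel.
Column 1: x×2.151 + 16.4×2.803 + 17.1×2.971 + (z_c − 33.5 − x)×3.209
Column 2: 0.87×0 + 15.6×2.79 + 12.7×3.013 + (z_c − 0.87 − 28.3)×3.209
The z_c×3.209 term appears on both sides and cancels. Collect the known terms of each column as K = Σ(ρt)_known − 3.209 × (depth of known layers): K_1 = 96.7733 − 3.209×33.5 = −10.7282; K_2 = 81.7891 − 3.209×(0.87 + 28.3) = −11.81743.
Balance: K_1 − x×(3.209 − 2.151) = K_2, so x = (K_1 − K_2)/(3.209 − 2.151) = 1.08923/1.058 = 1.03 km.

1.03 km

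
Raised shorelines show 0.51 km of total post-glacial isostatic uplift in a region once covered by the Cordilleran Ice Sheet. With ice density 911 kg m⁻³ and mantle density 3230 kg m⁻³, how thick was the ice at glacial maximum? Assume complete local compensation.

1.81 km

u = t ρ_ice/ρ_m → t = u ρ_m/ρ_ice = 0.51 km × 3230/911 = 1.81 km.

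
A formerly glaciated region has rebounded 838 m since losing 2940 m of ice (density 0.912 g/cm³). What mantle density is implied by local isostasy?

3.2 g/cm³

ρ_m = ρ_ice t / u = 0.912 × 2940 m/838 m = 3.2 g/cm³.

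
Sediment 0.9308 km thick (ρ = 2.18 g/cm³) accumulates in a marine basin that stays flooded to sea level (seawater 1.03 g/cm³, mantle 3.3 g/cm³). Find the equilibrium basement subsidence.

Submarine loading: the sediment displaces seawater, and the subsidence is in turn flooded, so s (ρ_m − ρ_w) = t (ρ_sed − ρ_w).
s = 0.9308 km × (2.18 − 1.03) / (3.3 − 1.03) = 0.472 km.

0.472 km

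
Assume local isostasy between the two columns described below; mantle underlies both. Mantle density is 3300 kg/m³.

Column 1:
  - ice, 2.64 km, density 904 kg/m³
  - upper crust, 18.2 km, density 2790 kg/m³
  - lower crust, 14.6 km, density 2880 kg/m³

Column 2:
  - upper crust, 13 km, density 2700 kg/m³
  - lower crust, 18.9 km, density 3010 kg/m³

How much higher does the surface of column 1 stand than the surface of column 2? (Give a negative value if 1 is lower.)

For any compensation level in the mantle, the mantle terms cancel and isostasy reduces to e = (Σt_1 − Σt_2) − (Σ(ρt)_1 − Σ(ρt)_2) / ρ_m.
Σt_1 = 35.44 km; Σt_2 = 31.9 km; Σ(ρt)_1 = 95212.56; Σ(ρt)_2 = 91989 (in km·kg/m³).
e = (35.44 − 31.9) − (95212.56 − 91989) / 3300 = 2.56 km.

2.56 km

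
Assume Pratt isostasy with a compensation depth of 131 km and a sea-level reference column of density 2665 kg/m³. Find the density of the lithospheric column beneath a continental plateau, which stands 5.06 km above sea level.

Pratt balance: ρ_ref D = ρ (D + h).
ρ = ρ_ref D/(D + h) = 2665 × 131 km/(131 km + 5.06 km) = 2570 kg/m³.

2570 kg/m³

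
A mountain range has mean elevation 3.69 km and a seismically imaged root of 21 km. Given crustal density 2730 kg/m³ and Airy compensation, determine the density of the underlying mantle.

Airy balance: ρ_c h = (ρ_m − ρ_c) r → ρ_m = ρ_c (1 + h/r).
ρ_m = 2730 × (1 + 3.69 km/21 km) = 3210 kg/m³.

3210 kg/m³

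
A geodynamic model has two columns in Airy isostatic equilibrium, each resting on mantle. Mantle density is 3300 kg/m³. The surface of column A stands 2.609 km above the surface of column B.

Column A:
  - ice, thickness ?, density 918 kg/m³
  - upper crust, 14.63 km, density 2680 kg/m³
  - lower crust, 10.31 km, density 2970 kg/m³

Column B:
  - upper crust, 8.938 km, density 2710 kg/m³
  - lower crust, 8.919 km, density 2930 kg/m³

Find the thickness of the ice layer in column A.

1.98 km

Take the compensation level at the base of the deeper column (depth z_c below the surface of column A) and equate Σ ρ_i t_i down to z_c; mantle fills any gap and the z_c terms cancel.
Column A: x×918 + 14.63×2680 + 10.31×2970 + (z_c − 24.94 − x)×3300
Column B: 2.609×0 + 8.938×2710 + 8.919×2930 + (z_c − 2.609 − 17.857)×3300
The z_c×3300 term appears on both sides and cancels. Collect the known terms of each column as K = Σ(ρt)_known − 3300 × (depth of known layers): K_A = 69829.1 − 3300×24.94 = −12472.9; K_B = 50354.65 − 3300×(2.609 + 17.857) = −17183.15.
Balance: K_A − x×(3300 − 918) = K_B, so x = (K_A − K_B)/(3300 − 918) = 4710.25/2382 = 1.98 km.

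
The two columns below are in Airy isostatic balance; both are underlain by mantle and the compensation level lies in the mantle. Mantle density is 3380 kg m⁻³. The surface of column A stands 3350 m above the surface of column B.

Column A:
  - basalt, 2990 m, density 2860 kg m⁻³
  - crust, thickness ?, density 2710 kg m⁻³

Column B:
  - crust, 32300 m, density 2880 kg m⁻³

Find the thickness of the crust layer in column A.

Take the compensation level at the base of the deeper column (depth z_c below the surface of column A) and equate Σ ρ_i t_i down to z_c; mantle fills any gap and the z_c terms cancel.
Column A: 2990×2860 + x×2710 + (z_c − 2990 − x)×3380
Column B: 3350×0 + 32300×2880 + (z_c − 3350 − 32300)×3380
The z_c×3380 term appears on both sides and cancels. Collect the known terms of each column as K = Σ(ρt)_known − 3380 × (depth of known layers): K_A = 8551400 − 3380×2990 = −1554800; K_B = 93024000 − 3380×(3350 + 32300) = −27473000.
Balance: K_A − x×(3380 − 2710) = K_B, so x = (K_A − K_B)/(3380 − 2710) = 25918200/670 = 38700 m.

38700 m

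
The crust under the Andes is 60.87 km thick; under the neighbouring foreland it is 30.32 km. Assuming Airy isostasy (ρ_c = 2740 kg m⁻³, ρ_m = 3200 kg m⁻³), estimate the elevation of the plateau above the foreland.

Excess crust Δ = 60.87 km − 30.32 km = 30.55 km, split between elevation h and root r with h + r = Δ.
Airy balance ρ_c h = (ρ_m − ρ_c) r gives r = h ρ_c/(ρ_m − ρ_c), so h (1 + ρ_c/(ρ_m − ρ_c)) = Δ, i.e. h = Δ (ρ_m − ρ_c)/ρ_m.
h = 30.55 km × 460/3200 = 4.39 km.

4.39 km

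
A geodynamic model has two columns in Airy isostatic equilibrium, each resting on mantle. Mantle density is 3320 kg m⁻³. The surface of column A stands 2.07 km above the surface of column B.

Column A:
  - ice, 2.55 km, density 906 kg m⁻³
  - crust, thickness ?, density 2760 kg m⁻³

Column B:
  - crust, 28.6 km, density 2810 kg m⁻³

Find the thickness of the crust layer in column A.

Take the compensation level at the base of the deeper column (depth z_c below the surface of column A) and equate Σ ρ_i t_i down to z_c; mantle fills any gap and the z_c terms cancel.
Column A: 2.55×906 + x×2760 + (z_c − 2.55 − x)×3320
Column B: 2.07×0 + 28.6×2810 + (z_c − 2.07 − 28.6)×3320
The z_c×3320 term appears on both sides and cancels. Collect the known terms of each column as K = Σ(ρt)_known − 3320 × (depth of known layers): K_A = 2310.3 − 3320×2.55 = −6155.7; K_B = 80366 − 3320×(2.07 + 28.6) = −21458.4.
Balance: K_A − x×(3320 − 2760) = K_B, so x = (K_A − K_B)/(3320 − 2760) = 15302.7/560 = 27.3 km.

27.3 km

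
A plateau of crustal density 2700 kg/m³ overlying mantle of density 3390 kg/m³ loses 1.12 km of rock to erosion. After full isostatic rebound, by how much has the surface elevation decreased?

Rebound u = e ρ_c/ρ_m = 1.12 km × 2700/3390 = 0.892 km.
Net surface drop = e − u = 1.12 km − 0.892 km = e (ρ_m − ρ_c)/ρ_m = 0.228 km.

0.228 km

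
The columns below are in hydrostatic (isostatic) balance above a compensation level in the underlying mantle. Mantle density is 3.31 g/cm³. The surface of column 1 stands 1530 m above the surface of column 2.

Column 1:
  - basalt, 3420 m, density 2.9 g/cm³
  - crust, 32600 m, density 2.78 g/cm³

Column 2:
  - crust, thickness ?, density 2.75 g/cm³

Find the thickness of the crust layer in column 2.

24300 m

Take the compensation level at the base of the deeper column (depth z_c below the surface of column 1) and equate Σ ρ_i t_i down to z_c; mantle fills any gap and the z_c terms cancel.
Column 1: 3420×2.9 + 32600×2.78 + (z_c − 36020)×3.31
Column 2: 1530×0 + x×2.75 + (z_c − 1530 − 0 − x)×3.31
The z_c×3.31 term appears on both sides and cancels. Collect the known terms of each column as K = Σ(ρt)_known − 3.31 × (depth of known layers): K_1 = 100546 − 3.31×36020 = −18680.2; K_2 = 0 − 3.31×(1530 + 0) = −5064.3.
Balance: K_1 = K_2 − x×(3.31 − 2.75), so x = (K_2 − K_1)/(3.31 − 2.75) = 13615.9/0.56 = 24300 m.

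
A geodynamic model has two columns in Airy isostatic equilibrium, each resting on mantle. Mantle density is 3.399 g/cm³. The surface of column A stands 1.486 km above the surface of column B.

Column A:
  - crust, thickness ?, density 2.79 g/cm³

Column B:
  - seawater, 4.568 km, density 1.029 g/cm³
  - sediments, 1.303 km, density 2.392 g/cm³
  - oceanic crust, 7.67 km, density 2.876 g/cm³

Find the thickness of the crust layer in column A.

34.8 km

Take the compensation level at the base of the deeper column (depth z_c below the surface of column A) and equate Σ ρ_i t_i down to z_c; mantle fills any gap and the z_c terms cancel.
Column A: x×2.79 + (z_c − 0 − x)×3.399
Column B: 1.486×0 + 4.568×1.029 + 1.303×2.392 + 7.67×2.876 + (z_c − 1.486 − 13.541)×3.399
The z_c×3.399 term appears on both sides and cancels. Collect the known terms of each column as K = Σ(ρt)_known − 3.399 × (depth of known layers): K_A = 0 − 3.399×0 = 0; K_B = 29.876168 − 3.399×(1.486 + 13.541) = −21.200605.
Balance: K_A − x×(3.399 − 2.79) = K_B, so x = (K_A − K_B)/(3.399 − 2.79) = 21.2006/0.609 = 34.8 km.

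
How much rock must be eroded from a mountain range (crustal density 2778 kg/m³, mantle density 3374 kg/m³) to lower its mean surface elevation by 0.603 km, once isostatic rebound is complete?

Net drop Δ = e − u = e − e ρ_c/ρ_m = e (ρ_m − ρ_c)/ρ_m.
e = Δ ρ_m/(ρ_m − ρ_c) = 0.603 km × 3374/596 = 3.41 km.

3.41 km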